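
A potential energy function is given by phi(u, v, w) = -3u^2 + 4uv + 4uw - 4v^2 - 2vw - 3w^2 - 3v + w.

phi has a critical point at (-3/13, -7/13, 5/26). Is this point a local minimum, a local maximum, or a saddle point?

local maximum

The Hessian is constant: H = [[-6, 4, 4], [4, -8, -2], [4, -2, -6]].
Leading principal minors: Δ₁ = -6, Δ₂ = 32, Δ₃ = -104.
The minors alternate sign starting negative (−, +, −), so H is negative definite: a local maximum.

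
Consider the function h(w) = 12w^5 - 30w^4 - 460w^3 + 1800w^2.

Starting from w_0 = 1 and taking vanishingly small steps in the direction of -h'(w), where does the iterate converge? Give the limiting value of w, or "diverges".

0

h'(w) = 60w(w - 4)(w - 3)(w + 5), so h'(1) = 2160.
Gradient descent moves in the -h' direction, i.e. w is decreasing.
The nearest critical point in that direction is w = 0, where h'' = 3600 > 0 (a local minimum). The iterate converges there.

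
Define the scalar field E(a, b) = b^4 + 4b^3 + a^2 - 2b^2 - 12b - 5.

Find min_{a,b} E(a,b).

E(a,b) separates as P(a) + Q(b) − 5, so its minimum is min P + min Q − 5.
P'(a) = 2a vanishes at a ∈ {0}; Q'(b) = 4(b - 1)(b + 1)(b + 3) vanishes at b ∈ {-3, -1, 1}.
Local minima of P (where P''>0): P(0)=0. Local minima of Q: Q(-3)=-9, Q(1)=-9.
So the global minimum of E is P(0) + Q(-3) − 5 = 0 − 9 − 5 = -14, attained at (0, -3).

-14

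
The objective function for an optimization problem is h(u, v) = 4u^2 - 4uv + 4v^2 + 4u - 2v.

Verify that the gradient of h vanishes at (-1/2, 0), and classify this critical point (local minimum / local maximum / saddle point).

∇h = (8u - 4v + 4, -4u + 8v - 2); substituting (-1/2, 0) gives ∇h = (0, 0), so (-1/2, 0) is indeed a critical point.
The Hessian of h is constant: H = [[8, -4], [-4, 8]].
det(H) = 8·8 − (-4)² = 48.
det(H) > 0 and tr(H) = 16 > 0, so H is positive definite and the point is a local minimum.

local minimum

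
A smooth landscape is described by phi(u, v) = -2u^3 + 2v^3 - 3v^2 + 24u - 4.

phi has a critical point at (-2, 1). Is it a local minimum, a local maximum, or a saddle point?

local minimum

The mixed partial ∂²phi/∂u∂v is 0, so the Hessian at any point is diag(phi_uu, phi_vv) = diag(-12u, 6(2v - 1)).
At (-2, 1): H = diag(24, 6).
Both eigenvalues are positive, so H is positive definite: a local minimum.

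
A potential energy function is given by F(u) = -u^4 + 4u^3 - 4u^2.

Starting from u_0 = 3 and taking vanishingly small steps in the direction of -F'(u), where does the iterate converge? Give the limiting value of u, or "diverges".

diverges

F'(u) = -4u(u - 2)(u - 1), so F'(3) = -24.
Gradient descent moves in the -F' direction, i.e. u is increasing.
There is no critical point above u=3, and F' keeps the same sign, so the iterate runs off to +∞.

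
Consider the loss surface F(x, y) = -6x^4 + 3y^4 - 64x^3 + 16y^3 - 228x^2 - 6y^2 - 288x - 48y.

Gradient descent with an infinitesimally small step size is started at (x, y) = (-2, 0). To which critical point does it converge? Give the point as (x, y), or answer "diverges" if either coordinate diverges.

(-3, 1)

F is separable, so gradient descent decouples: x follows -∂F/∂x, y follows -∂F/∂y.
∂F/∂x = -24(x + 1)(x + 3)(x + 4); at x=-2 this is 48, so x decreases.
∂F/∂y = 12(y - 1)(y + 1)(y + 4); at y=0 this is -48, so y increases.
x converges to its nearest critical value -3 (a local min of the x-part); y converges to 1. The iterate converges to (-3, 1).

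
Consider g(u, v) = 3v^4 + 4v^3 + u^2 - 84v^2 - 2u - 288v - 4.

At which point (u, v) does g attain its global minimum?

(1, 4)

g(u,v) separates as P(u) + Q(v) − 4, so its minimum is min P + min Q − 4.
P'(u) = 2u - 2 vanishes at u ∈ {1}; Q'(v) = 12(v - 4)(v + 2)(v + 3) vanishes at v ∈ {-3, -2, 4}.
Local minima of P (where P''>0): P(1)=-1. Local minima of Q: Q(-3)=243, Q(4)=-1472.
So the global minimum of g is P(1) + Q(4) − 4 = -1 − 1472 − 4 = -1477, attained at (1, 4).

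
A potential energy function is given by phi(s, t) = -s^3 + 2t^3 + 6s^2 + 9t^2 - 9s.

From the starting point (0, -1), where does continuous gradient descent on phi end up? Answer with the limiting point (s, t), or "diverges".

phi is separable, so gradient descent decouples: s follows -∂phi/∂s, t follows -∂phi/∂t.
∂phi/∂s = -3(s - 3)(s - 1); at s=0 this is -9, so s increases.
∂phi/∂t = 6t(t + 3); at t=-1 this is -12, so t increases.
s converges to its nearest critical value 1 (a local min of the s-part); t converges to 0. The iterate converges to (1, 0).

(1, 0)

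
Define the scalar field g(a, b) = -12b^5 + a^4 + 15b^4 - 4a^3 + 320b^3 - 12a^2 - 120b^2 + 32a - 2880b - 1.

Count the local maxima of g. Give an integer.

2

g separates as a function of a plus a function of b, so ∇g=0 decouples.
∂g/∂a = 4(a - 4)(a - 1)(a + 2) = 0 at a ∈ {-2, 1, 4}; ∂g/∂b = -60(b - 4)(b - 2)(b + 2)(b + 3) = 0 at b ∈ {-3, -2, 2, 4}.
The Hessian is diagonal: diag(g_aa, g_bb). Second derivatives: g_aa(-2)=72, g_aa(1)=-36, g_aa(4)=72; g_bb(-3)=2100, g_bb(-2)=-1440, g_bb(2)=2400, g_bb(4)=-5040.
Local maxima occur where both diagonal entries negative: (1, -2), (1, 4). Count: 2.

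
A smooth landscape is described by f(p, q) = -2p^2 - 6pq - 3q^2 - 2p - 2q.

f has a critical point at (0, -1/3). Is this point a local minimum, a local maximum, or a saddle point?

The Hessian of f is constant: H = [[-4, -6], [-6, -6]].
det(H) = (-4)·(-6) − (-6)² = -12.
Since det(H) < 0, H is indefinite and the critical point is a saddle point.

saddle point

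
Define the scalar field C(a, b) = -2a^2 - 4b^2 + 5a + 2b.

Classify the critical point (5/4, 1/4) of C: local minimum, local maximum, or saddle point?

The Hessian of C is constant: H = [[-4, 0], [0, -8]].
det(H) = (-4)·(-8) − 0² = 32.
det(H) > 0 and tr(H) = -12 < 0, so H is negative definite and the point is a local maximum.

local maximum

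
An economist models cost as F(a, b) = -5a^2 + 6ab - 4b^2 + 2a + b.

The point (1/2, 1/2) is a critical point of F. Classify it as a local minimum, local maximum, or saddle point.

local maximum

The Hessian of F is constant: H = [[-10, 6], [6, -8]].
det(H) = (-10)·(-8) − 6² = 44.
det(H) > 0 and tr(H) = -18 < 0, so H is negative definite and the point is a local maximum.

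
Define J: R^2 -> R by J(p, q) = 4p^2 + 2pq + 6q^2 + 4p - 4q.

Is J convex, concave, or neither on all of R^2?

convex

J is quadratic, so its Hessian is the constant matrix H = [[8, 2], [2, 12]].
det(H) = 92, tr(H) = 20.
det(H) > 0 and tr(H) > 0, so H is positive definite everywhere: convex.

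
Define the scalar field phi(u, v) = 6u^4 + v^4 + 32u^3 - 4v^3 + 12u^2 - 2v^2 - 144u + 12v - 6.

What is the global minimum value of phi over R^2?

phi(u,v) separates as P(u) + Q(v) − 6, so its minimum is min P + min Q − 6.
P'(u) = 24(u - 1)(u + 2)(u + 3) vanishes at u ∈ {-3, -2, 1}; Q'(v) = 4(v - 3)(v - 1)(v + 1) vanishes at v ∈ {-1, 1, 3}.
Local minima of P (where P''>0): P(-3)=162, P(1)=-94. Local minima of Q: Q(-1)=-9, Q(3)=-9.
So the global minimum of phi is P(1) + Q(-1) − 6 = -94 − 9 − 6 = -109, attained at (1, -1).

-109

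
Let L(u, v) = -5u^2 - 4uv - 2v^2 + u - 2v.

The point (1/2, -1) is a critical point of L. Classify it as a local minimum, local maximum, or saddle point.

The Hessian of L is constant: H = [[-10, -4], [-4, -4]].
det(H) = (-10)·(-4) − (-4)² = 24.
det(H) > 0 and tr(H) = -14 < 0, so H is negative definite and the point is a local maximum.

local maximum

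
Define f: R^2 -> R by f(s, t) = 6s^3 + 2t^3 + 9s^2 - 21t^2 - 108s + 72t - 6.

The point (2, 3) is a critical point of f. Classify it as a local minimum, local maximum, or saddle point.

The mixed partial ∂²f/∂s∂t is 0, so the Hessian at any point is diag(f_ss, f_tt) = diag(18(2s + 1), 6(2t - 7)).
At (2, 3): H = diag(90, -6).
The eigenvalues have opposite signs, so H is indefinite: a saddle point.

saddle point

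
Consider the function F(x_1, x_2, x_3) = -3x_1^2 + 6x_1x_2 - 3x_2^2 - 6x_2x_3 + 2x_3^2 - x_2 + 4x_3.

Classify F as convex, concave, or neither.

neither

F is quadratic, so its Hessian is the constant matrix H = [[-6, 6, 0], [6, -6, -6], [0, -6, 4]].
Leading principal minors: -6, 0, 216.
Neither pattern holds ⇒ H is indefinite ⇒ neither convex nor concave.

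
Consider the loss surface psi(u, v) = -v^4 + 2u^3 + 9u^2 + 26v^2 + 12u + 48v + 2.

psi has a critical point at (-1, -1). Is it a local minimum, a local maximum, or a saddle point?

local minimum

The mixed partial ∂²psi/∂u∂v is 0, so the Hessian at any point is diag(psi_uu, psi_vv) = diag(6(2u + 3), 4(-3v^2 + 13)).
At (-1, -1): H = diag(6, 40).
Both eigenvalues are positive, so H is positive definite: a local minimum.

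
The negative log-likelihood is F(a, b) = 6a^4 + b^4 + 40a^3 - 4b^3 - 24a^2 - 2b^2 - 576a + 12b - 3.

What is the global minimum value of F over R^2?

F(a,b) separates as P(a) + Q(b) − 3, so its minimum is min P + min Q − 3.
P'(a) = 24(a - 2)(a + 3)(a + 4) vanishes at a ∈ {-4, -3, 2}; Q'(b) = 4(b - 3)(b - 1)(b + 1) vanishes at b ∈ {-1, 1, 3}.
Local minima of P (where P''>0): P(-4)=896, P(2)=-832. Local minima of Q: Q(-1)=-9, Q(3)=-9.
So the global minimum of F is P(2) + Q(-1) − 3 = -832 − 9 − 3 = -844, attained at (2, -1).

-844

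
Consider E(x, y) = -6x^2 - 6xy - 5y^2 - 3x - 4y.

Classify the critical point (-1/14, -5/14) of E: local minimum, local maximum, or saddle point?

local maximum

The Hessian of E is constant: H = [[-12, -6], [-6, -10]].
det(H) = (-12)·(-10) − (-6)² = 84.
det(H) > 0 and tr(H) = -22 < 0, so H is negative definite and the point is a local maximum.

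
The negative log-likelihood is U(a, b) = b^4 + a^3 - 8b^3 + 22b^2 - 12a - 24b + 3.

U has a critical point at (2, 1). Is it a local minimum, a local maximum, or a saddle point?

local minimum

The mixed partial ∂²U/∂a∂b is 0, so the Hessian at any point is diag(U_aa, U_bb) = diag(6a, 4(3b^2 - 12b + 11)).
At (2, 1): H = diag(12, 8).
Both eigenvalues are positive, so H is positive definite: a local minimum.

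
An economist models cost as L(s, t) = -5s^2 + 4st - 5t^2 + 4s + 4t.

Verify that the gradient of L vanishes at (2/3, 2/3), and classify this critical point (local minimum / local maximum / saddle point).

local maximum

∇L = (-10s + 4t + 4, 4s - 10t + 4); substituting (2/3, 2/3) gives ∇L = (0, 0), so (2/3, 2/3) is indeed a critical point.
The Hessian of L is constant: H = [[-10, 4], [4, -10]].
det(H) = (-10)·(-10) − 4² = 84.
det(H) > 0 and tr(H) = -20 < 0, so H is negative definite and the point is a local maximum.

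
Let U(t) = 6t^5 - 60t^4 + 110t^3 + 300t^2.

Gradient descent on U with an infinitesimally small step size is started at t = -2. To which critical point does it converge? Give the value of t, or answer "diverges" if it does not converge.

diverges

U'(t) = 30t(t - 5)(t - 4)(t + 1), so U'(-2) = 2520.
Gradient descent moves in the -U' direction, i.e. t is decreasing.
There is no critical point below t=-2, and U' keeps the same sign, so the iterate runs off to −∞.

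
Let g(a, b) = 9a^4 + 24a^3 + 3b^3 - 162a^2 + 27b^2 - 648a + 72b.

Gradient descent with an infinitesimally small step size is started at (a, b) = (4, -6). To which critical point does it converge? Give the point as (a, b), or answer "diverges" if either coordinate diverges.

g is separable, so gradient descent decouples: a follows -∂g/∂a, b follows -∂g/∂b.
∂g/∂a = 36(a - 3)(a + 2)(a + 3); at a=4 this is 1512, so a decreases.
∂g/∂b = 9(b + 2)(b + 4); at b=-6 this is 72, so b decreases.
The b-coordinate has no critical point in that direction and runs off to infinity.

diverges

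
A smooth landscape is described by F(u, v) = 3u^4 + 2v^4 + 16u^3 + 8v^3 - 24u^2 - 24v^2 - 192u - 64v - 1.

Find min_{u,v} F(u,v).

-433

F(u,v) separates as P(u) + Q(v) − 1, so its minimum is min P + min Q − 1.
P'(u) = 12(u - 2)(u + 2)(u + 4) vanishes at u ∈ {-4, -2, 2}; Q'(v) = 8(v - 2)(v + 1)(v + 4) vanishes at v ∈ {-4, -1, 2}.
Local minima of P (where P''>0): P(-4)=128, P(2)=-304. Local minima of Q: Q(-4)=-128, Q(2)=-128.
So the global minimum of F is P(2) + Q(-4) − 1 = -304 − 128 − 1 = -433, attained at (2, -4).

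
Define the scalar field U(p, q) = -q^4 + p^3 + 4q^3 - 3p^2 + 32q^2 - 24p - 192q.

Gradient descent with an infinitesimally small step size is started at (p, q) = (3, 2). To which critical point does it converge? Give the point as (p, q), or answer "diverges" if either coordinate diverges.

U is separable, so gradient descent decouples: p follows -∂U/∂p, q follows -∂U/∂q.
∂U/∂p = 3(p - 4)(p + 2); at p=3 this is -15, so p increases.
∂U/∂q = -4(q - 4)(q - 3)(q + 4); at q=2 this is -48, so q increases.
p converges to its nearest critical value 4 (a local min of the p-part); q converges to 3. The iterate converges to (4, 3).

(4, 3)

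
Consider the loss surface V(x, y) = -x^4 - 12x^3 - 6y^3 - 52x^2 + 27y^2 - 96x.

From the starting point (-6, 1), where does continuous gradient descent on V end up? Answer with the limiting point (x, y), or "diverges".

V is separable, so gradient descent decouples: x follows -∂V/∂x, y follows -∂V/∂y.
∂V/∂x = -4(x + 2)(x + 3)(x + 4); at x=-6 this is 96, so x decreases.
∂V/∂y = -18y(y - 3); at y=1 this is 36, so y decreases.
The x-coordinate has no critical point in that direction and runs off to infinity.

diverges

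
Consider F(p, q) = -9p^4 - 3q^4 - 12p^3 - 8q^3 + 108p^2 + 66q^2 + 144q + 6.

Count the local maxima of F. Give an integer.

4

F separates as a function of p plus a function of q, so ∇F=0 decouples.
∂F/∂p = -36p(p - 2)(p + 3) = 0 at p ∈ {-3, 0, 2}; ∂F/∂q = -12(q - 3)(q + 1)(q + 4) = 0 at q ∈ {-4, -1, 3}.
The Hessian is diagonal: diag(F_pp, F_qq). Second derivatives: F_pp(-3)=-540, F_pp(0)=216, F_pp(2)=-360; F_qq(-4)=-252, F_qq(-1)=144, F_qq(3)=-336.
Local maxima occur where both diagonal entries negative: (-3, -4), (-3, 3), (2, -4), (2, 3). Count: 4.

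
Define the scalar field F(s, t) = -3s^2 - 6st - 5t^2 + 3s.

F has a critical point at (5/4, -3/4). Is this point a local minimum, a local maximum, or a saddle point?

local maximum

The Hessian of F is constant: H = [[-6, -6], [-6, -10]].
det(H) = (-6)·(-10) − (-6)² = 24.
det(H) > 0 and tr(H) = -16 < 0, so H is negative definite and the point is a local maximum.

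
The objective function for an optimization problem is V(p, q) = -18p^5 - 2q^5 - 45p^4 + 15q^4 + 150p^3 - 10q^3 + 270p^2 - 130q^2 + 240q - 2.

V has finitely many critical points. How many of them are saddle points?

V separates as a function of p plus a function of q, so ∇V=0 decouples.
∂V/∂p = -90p(p - 2)(p + 1)(p + 3) = 0 at p ∈ {-3, -1, 0, 2}; ∂V/∂q = -10(q - 4)(q - 3)(q - 1)(q + 2) = 0 at q ∈ {-2, 1, 3, 4}.
The Hessian is diagonal: diag(V_pp, V_qq). Second derivatives: V_pp(-3)=2700, V_pp(-1)=-540, V_pp(0)=540, V_pp(2)=-2700; V_qq(-2)=900, V_qq(1)=-180, V_qq(3)=100, V_qq(4)=-180.
Saddle points occur where the two diagonal entries have opposite signs: (-3, 1), (-3, 4), (-1, -2), (-1, 3), (0, 1), (0, 4), (2, -2), (2, 3). Count: 8.

8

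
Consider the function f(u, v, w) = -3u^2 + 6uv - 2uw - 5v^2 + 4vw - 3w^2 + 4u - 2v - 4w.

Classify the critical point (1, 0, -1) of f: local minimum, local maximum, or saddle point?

local maximum

The Hessian is constant: H = [[-6, 6, -2], [6, -10, 4], [-2, 4, -6]].
Leading principal minors: Δ₁ = -6, Δ₂ = 24, Δ₃ = -104.
The minors alternate sign starting negative (−, +, −), so H is negative definite: a local maximum.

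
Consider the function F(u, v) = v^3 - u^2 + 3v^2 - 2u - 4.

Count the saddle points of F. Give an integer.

1

F separates as a function of u plus a function of v, so ∇F=0 decouples.
∂F/∂u = -2(u + 1) = 0 at u ∈ {-1}; ∂F/∂v = 3v(v + 2) = 0 at v ∈ {-2, 0}.
The Hessian is diagonal: diag(F_uu, F_vv). Second derivatives: F_uu(-1)=-2; F_vv(-2)=-6, F_vv(0)=6.
Saddle points occur where the two diagonal entries have opposite signs: (-1, 0). Count: 1.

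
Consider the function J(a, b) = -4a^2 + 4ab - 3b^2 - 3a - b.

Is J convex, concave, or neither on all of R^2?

concave

J is quadratic, so its Hessian is the constant matrix H = [[-8, 4], [4, -6]].
det(H) = 32, tr(H) = -14.
det(H) > 0 and tr(H) < 0, so H is negative definite everywhere: concave.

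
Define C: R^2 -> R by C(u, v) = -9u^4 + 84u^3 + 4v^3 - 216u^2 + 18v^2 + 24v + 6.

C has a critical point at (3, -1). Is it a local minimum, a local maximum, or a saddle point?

local minimum

The mixed partial ∂²C/∂u∂v is 0, so the Hessian at any point is diag(C_uu, C_vv) = diag(36(-3u^2 + 14u - 12), 12(2v + 3)).
At (3, -1): H = diag(108, 12).
Both eigenvalues are positive, so H is positive definite: a local minimum.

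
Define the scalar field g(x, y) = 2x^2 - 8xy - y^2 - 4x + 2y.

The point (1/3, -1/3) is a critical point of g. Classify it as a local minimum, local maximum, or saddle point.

The Hessian of g is constant: H = [[4, -8], [-8, -2]].
det(H) = 4·(-2) − (-8)² = -72.
Since det(H) < 0, H is indefinite and the critical point is a saddle point.

saddle point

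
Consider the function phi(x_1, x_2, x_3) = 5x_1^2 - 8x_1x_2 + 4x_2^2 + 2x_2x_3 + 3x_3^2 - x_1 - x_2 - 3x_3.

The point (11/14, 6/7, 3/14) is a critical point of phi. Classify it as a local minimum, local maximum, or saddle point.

The Hessian is constant: H = [[10, -8, 0], [-8, 8, 2], [0, 2, 6]].
Leading principal minors: Δ₁ = 10, Δ₂ = 16, Δ₃ = 56.
All leading minors are positive, so H is positive definite: a local minimum.

local minimum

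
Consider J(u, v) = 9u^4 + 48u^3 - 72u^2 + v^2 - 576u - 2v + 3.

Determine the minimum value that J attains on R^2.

-910

J(u,v) separates as P(u) + Q(v) + 3, so its minimum is min P + min Q + 3.
P'(u) = 36(u - 2)(u + 2)(u + 4) vanishes at u ∈ {-4, -2, 2}; Q'(v) = 2v - 2 vanishes at v ∈ {1}.
Local minima of P (where P''>0): P(-4)=384, P(2)=-912. Local minima of Q: Q(1)=-1.
So the global minimum of J is P(2) + Q(1) + 3 = -912 − 1 + 3 = -910, attained at (2, 1).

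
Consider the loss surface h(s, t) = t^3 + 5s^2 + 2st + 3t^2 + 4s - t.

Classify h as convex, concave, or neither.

neither

The term t^3 is cubic, so the Hessian is not constant.
∂²h/∂t² = 6t + 6, which takes both signs as t varies (negative for sufficiently negative t). A diagonal entry of the Hessian changing sign means the Hessian is neither positive- nor negative-semidefinite on all of R^2.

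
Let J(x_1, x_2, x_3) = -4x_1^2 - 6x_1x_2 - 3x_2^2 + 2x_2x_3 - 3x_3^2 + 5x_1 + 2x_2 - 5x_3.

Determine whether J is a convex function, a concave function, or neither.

J is quadratic, so its Hessian is the constant matrix H = [[-8, -6, 0], [-6, -6, 2], [0, 2, -6]].
Leading principal minors: -8, 12, -40.
Signs alternate −, +, − ⇒ H ≺ 0 ⇒ concave.

concave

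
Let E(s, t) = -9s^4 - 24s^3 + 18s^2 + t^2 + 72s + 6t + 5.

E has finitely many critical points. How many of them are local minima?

1

E separates as a function of s plus a function of t, so ∇E=0 decouples.
∂E/∂s = -36(s - 1)(s + 1)(s + 2) = 0 at s ∈ {-2, -1, 1}; ∂E/∂t = 2(t + 3) = 0 at t ∈ {-3}.
The Hessian is diagonal: diag(E_ss, E_tt). Second derivatives: E_ss(-2)=-108, E_ss(-1)=72, E_ss(1)=-216; E_tt(-3)=2.
Local minima occur where both diagonal entries positive: (-1, -3). Count: 1.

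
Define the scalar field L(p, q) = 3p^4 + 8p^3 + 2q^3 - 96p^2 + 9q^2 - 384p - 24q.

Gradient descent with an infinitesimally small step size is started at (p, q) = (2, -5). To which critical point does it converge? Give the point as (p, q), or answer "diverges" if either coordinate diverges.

L is separable, so gradient descent decouples: p follows -∂L/∂p, q follows -∂L/∂q.
∂L/∂p = 12(p - 4)(p + 2)(p + 4); at p=2 this is -576, so p increases.
∂L/∂q = 6(q - 1)(q + 4); at q=-5 this is 36, so q decreases.
The q-coordinate has no critical point in that direction and runs off to infinity.

diverges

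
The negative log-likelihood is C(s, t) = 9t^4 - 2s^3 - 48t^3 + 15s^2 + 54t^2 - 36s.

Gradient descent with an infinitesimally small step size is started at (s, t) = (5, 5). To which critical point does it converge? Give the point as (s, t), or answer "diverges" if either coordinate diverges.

C is separable, so gradient descent decouples: s follows -∂C/∂s, t follows -∂C/∂t.
∂C/∂s = -6(s - 3)(s - 2); at s=5 this is -36, so s increases.
∂C/∂t = 36t(t - 3)(t - 1); at t=5 this is 1440, so t decreases.
The s-coordinate has no critical point in that direction and runs off to infinity.

diverges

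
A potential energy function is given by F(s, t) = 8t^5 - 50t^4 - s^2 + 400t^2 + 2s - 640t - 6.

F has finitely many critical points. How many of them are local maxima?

F separates as a function of s plus a function of t, so ∇F=0 decouples.
∂F/∂s = -2(s - 1) = 0 at s ∈ {1}; ∂F/∂t = 40(t - 4)(t - 2)(t - 1)(t + 2) = 0 at t ∈ {-2, 1, 2, 4}.
The Hessian is diagonal: diag(F_ss, F_tt). Second derivatives: F_ss(1)=-2; F_tt(-2)=-2880, F_tt(1)=360, F_tt(2)=-320, F_tt(4)=1440.
Local maxima occur where both diagonal entries negative: (1, -2), (1, 2). Count: 2.

2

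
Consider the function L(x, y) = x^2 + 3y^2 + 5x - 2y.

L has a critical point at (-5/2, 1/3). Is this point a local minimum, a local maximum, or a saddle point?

The Hessian of L is constant: H = [[2, 0], [0, 6]].
det(H) = 2·6 − 0² = 12.
det(H) > 0 and tr(H) = 8 > 0, so H is positive definite and the point is a local minimum.

local minimum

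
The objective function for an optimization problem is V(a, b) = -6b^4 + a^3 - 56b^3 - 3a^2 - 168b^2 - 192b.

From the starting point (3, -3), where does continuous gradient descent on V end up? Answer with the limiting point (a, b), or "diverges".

(2, -2)

V is separable, so gradient descent decouples: a follows -∂V/∂a, b follows -∂V/∂b.
∂V/∂a = 3a(a - 2); at a=3 this is 9, so a decreases.
∂V/∂b = -24(b + 1)(b + 2)(b + 4); at b=-3 this is -48, so b increases.
a converges to its nearest critical value 2 (a local min of the a-part); b converges to -2. The iterate converges to (2, -2).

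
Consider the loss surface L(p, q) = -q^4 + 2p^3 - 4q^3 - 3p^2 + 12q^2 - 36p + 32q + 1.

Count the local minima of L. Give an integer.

L separates as a function of p plus a function of q, so ∇L=0 decouples.
∂L/∂p = 6(p - 3)(p + 2) = 0 at p ∈ {-2, 3}; ∂L/∂q = -4(q - 2)(q + 1)(q + 4) = 0 at q ∈ {-4, -1, 2}.
The Hessian is diagonal: diag(L_pp, L_qq). Second derivatives: L_pp(-2)=-30, L_pp(3)=30; L_qq(-4)=-72, L_qq(-1)=36, L_qq(2)=-72.
Local minima occur where both diagonal entries positive: (3, -1). Count: 1.

1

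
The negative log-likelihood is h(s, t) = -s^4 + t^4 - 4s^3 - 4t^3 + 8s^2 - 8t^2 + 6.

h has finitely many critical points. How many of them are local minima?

h separates as a function of s plus a function of t, so ∇h=0 decouples.
∂h/∂s = -4s(s - 1)(s + 4) = 0 at s ∈ {-4, 0, 1}; ∂h/∂t = 4t(t - 4)(t + 1) = 0 at t ∈ {-1, 0, 4}.
The Hessian is diagonal: diag(h_ss, h_tt). Second derivatives: h_ss(-4)=-80, h_ss(0)=16, h_ss(1)=-20; h_tt(-1)=20, h_tt(0)=-16, h_tt(4)=80.
Local minima occur where both diagonal entries positive: (0, -1), (0, 4). Count: 2.

2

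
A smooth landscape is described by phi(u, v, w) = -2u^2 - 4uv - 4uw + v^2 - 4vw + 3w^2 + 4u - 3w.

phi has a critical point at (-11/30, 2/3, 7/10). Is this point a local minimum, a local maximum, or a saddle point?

The Hessian is constant: H = [[-4, -4, -4], [-4, 2, -4], [-4, -4, 6]].
Leading principal minors: Δ₁ = -4, Δ₂ = -24, Δ₃ = -240.
The minors fit neither the all-positive nor the alternating-sign pattern, so H is indefinite: a saddle point.

saddle point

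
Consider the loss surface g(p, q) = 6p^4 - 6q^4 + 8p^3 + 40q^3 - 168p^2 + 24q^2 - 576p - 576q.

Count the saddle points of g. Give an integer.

5

g separates as a function of p plus a function of q, so ∇g=0 decouples.
∂g/∂p = 24(p - 4)(p + 2)(p + 3) = 0 at p ∈ {-3, -2, 4}; ∂g/∂q = -24(q - 4)(q - 3)(q + 2) = 0 at q ∈ {-2, 3, 4}.
The Hessian is diagonal: diag(g_pp, g_qq). Second derivatives: g_pp(-3)=168, g_pp(-2)=-144, g_pp(4)=1008; g_qq(-2)=-720, g_qq(3)=120, g_qq(4)=-144.
Saddle points occur where the two diagonal entries have opposite signs: (-3, -2), (-3, 4), (-2, 3), (4, -2), (4, 4). Count: 5.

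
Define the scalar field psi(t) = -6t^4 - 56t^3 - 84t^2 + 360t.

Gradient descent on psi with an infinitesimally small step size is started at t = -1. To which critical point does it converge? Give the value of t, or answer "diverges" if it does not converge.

psi'(t) = -24(t - 1)(t + 3)(t + 5), so psi'(-1) = 384.
Gradient descent moves in the -psi' direction, i.e. t is decreasing.
The nearest critical point in that direction is t = -3, where psi'' = 192 > 0 (a local minimum). The iterate converges there.

-3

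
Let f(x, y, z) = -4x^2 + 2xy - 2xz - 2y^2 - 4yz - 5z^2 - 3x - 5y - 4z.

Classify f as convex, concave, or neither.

concave

f is quadratic, so its Hessian is the constant matrix H = [[-8, 2, -2], [2, -4, -4], [-2, -4, -10]].
Leading principal minors: -8, 28, -104.
Signs alternate −, +, − ⇒ H ≺ 0 ⇒ concave.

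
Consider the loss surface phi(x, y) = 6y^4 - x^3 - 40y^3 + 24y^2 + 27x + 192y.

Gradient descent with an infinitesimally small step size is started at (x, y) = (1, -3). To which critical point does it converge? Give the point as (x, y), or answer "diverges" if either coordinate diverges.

phi is separable, so gradient descent decouples: x follows -∂phi/∂x, y follows -∂phi/∂y.
∂phi/∂x = -3(x - 3)(x + 3); at x=1 this is 24, so x decreases.
∂phi/∂y = 24(y - 4)(y - 2)(y + 1); at y=-3 this is -1680, so y increases.
x converges to its nearest critical value -3 (a local min of the x-part); y converges to -1. The iterate converges to (-3, -1).

(-3, -1)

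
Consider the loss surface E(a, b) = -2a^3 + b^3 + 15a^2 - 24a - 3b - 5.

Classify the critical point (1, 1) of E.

The mixed partial ∂²E/∂a∂b is 0, so the Hessian at any point is diag(E_aa, E_bb) = diag(6(-2a + 5), 6b).
At (1, 1): H = diag(18, 6).
Both eigenvalues are positive, so H is positive definite: a local minimum.

local minimum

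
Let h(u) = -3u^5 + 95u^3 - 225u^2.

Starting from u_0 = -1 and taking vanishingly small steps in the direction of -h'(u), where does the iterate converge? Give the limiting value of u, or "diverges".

-5

h'(u) = -15u(u - 3)(u - 2)(u + 5), so h'(-1) = 720.
Gradient descent moves in the -h' direction, i.e. u is decreasing.
The nearest critical point in that direction is u = -5, where h'' = 4200 > 0 (a local minimum). The iterate converges there.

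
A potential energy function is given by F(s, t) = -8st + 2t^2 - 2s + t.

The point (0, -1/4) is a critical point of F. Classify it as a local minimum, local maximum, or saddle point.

saddle point

The Hessian of F is constant: H = [[0, -8], [-8, 4]].
det(H) = 0·4 − (-8)² = -64.
Since det(H) < 0, H is indefinite and the critical point is a saddle point.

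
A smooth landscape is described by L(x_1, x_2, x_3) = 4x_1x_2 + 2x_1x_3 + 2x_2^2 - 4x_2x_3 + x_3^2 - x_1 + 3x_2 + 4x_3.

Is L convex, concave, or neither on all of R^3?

neither

L is quadratic, so its Hessian is the constant matrix H = [[0, 4, 2], [4, 4, -4], [2, -4, 2]].
Leading principal minors: 0, -16, -112.
Neither pattern holds ⇒ H is indefinite ⇒ neither convex nor concave.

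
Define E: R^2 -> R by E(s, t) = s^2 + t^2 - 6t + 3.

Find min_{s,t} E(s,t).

E(s,t) separates as P(s) + Q(t) + 3, so its minimum is min P + min Q + 3.
P'(s) = 2s vanishes at s ∈ {0}; Q'(t) = 2(t - 3) vanishes at t ∈ {3}.
Local minima of P (where P''>0): P(0)=0. Local minima of Q: Q(3)=-9.
So the global minimum of E is P(0) + Q(3) + 3 = 0 − 9 + 3 = -6, attained at (0, 3).

-6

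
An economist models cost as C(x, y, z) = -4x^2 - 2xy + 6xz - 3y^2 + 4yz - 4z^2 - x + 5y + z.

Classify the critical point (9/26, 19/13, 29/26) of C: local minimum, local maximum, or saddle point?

local maximum

The Hessian is constant: H = [[-8, -2, 6], [-2, -6, 4], [6, 4, -8]].
Leading principal minors: Δ₁ = -8, Δ₂ = 44, Δ₃ = -104.
The minors alternate sign starting negative (−, +, −), so H is negative definite: a local maximum.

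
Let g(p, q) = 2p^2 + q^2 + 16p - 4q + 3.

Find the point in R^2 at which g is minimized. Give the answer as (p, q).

g(p,q) separates as A(p) + B(q) + 3, so its minimum is min A + min B + 3.
A'(p) = 4p + 16 vanishes at p ∈ {-4}; B'(q) = 2q - 4 vanishes at q ∈ {2}.
Local minima of A (where A''>0): A(-4)=-32. Local minima of B: B(2)=-4.
So the global minimum of g is A(-4) + B(2) + 3 = -32 − 4 + 3 = -33, attained at (-4, 2).

(-4, 2)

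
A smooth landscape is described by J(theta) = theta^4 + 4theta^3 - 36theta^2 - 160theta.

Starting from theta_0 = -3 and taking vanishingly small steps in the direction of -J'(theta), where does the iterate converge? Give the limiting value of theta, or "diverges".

-5

J'(theta) = 4(theta - 4)(theta + 2)(theta + 5), so J'(-3) = 56.
Gradient descent moves in the -J' direction, i.e. theta is decreasing.
The nearest critical point in that direction is theta = -5, where J'' = 108 > 0 (a local minimum). The iterate converges there.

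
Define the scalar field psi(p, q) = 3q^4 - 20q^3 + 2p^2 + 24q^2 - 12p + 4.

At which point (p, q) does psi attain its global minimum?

(3, 4)

psi(p,q) separates as A(p) + B(q) + 4, so its minimum is min A + min B + 4.
A'(p) = 4p - 12 vanishes at p ∈ {3}; B'(q) = 12q(q - 4)(q - 1) vanishes at q ∈ {0, 1, 4}.
Local minima of A (where A''>0): A(3)=-18. Local minima of B: B(0)=0, B(4)=-128.
So the global minimum of psi is A(3) + B(4) + 4 = -18 − 128 + 4 = -142, attained at (3, 4).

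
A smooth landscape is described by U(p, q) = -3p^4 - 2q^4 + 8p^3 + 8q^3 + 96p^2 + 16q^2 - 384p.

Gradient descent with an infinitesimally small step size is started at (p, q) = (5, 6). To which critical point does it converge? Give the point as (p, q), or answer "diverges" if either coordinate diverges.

U is separable, so gradient descent decouples: p follows -∂U/∂p, q follows -∂U/∂q.
∂U/∂p = -12(p - 4)(p - 2)(p + 4); at p=5 this is -324, so p increases.
∂U/∂q = -8q(q - 4)(q + 1); at q=6 this is -672, so q increases.
The p-coordinate has no critical point in that direction and runs off to infinity.

diverges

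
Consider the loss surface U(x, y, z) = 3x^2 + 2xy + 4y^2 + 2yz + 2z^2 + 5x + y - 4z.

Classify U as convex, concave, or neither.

U is quadratic, so its Hessian is the constant matrix H = [[6, 2, 0], [2, 8, 2], [0, 2, 4]].
Leading principal minors: 6, 44, 152.
All positive ⇒ H ≻ 0 ⇒ convex.

convex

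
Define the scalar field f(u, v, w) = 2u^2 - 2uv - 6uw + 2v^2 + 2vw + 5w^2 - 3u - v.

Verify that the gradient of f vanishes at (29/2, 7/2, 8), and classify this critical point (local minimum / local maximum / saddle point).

∇f = (4u - 2v - 6w - 3, -2u + 4v + 2w - 1, -6u + 2v + 10w); substituting (29/2, 7/2, 8) gives ∇f = (0, 0, 0), so (29/2, 7/2, 8) is indeed a critical point.
The Hessian is constant: H = [[4, -2, -6], [-2, 4, 2], [-6, 2, 10]].
Leading principal minors: Δ₁ = 4, Δ₂ = 12, Δ₃ = 8.
All leading minors are positive, so H is positive definite: a local minimum.

local minimum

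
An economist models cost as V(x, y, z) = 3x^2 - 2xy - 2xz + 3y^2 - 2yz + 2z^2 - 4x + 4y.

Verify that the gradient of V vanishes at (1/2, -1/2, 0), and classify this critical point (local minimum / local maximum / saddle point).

local minimum

∇V = (6x - 2y - 2z - 4, -2x + 6y - 2z + 4, -2x - 2y + 4z); substituting (1/2, -1/2, 0) gives ∇V = (0, 0, 0), so (1/2, -1/2, 0) is indeed a critical point.
The Hessian is constant: H = [[6, -2, -2], [-2, 6, -2], [-2, -2, 4]].
Leading principal minors: Δ₁ = 6, Δ₂ = 32, Δ₃ = 64.
All leading minors are positive, so H is positive definite: a local minimum.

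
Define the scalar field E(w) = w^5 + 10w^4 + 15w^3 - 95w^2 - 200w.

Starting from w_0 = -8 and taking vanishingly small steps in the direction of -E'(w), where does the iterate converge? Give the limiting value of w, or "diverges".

E'(w) = 5(w - 2)(w + 1)(w + 4)(w + 5), so E'(-8) = 4200.
Gradient descent moves in the -E' direction, i.e. w is decreasing.
There is no critical point below w=-8, and E' keeps the same sign, so the iterate runs off to −∞.

diverges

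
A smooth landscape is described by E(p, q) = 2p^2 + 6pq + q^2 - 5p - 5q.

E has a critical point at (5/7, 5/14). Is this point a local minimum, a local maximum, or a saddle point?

The Hessian of E is constant: H = [[4, 6], [6, 2]].
det(H) = 4·2 − 6² = -28.
Since det(H) < 0, H is indefinite and the critical point is a saddle point.

saddle point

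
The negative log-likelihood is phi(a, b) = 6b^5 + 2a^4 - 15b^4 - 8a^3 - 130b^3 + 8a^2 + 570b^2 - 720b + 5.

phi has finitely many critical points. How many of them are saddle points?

6

phi separates as a function of a plus a function of b, so ∇phi=0 decouples.
∂phi/∂a = 8a(a - 2)(a - 1) = 0 at a ∈ {0, 1, 2}; ∂phi/∂b = 30(b - 3)(b - 2)(b - 1)(b + 4) = 0 at b ∈ {-4, 1, 2, 3}.
The Hessian is diagonal: diag(phi_aa, phi_bb). Second derivatives: phi_aa(0)=16, phi_aa(1)=-8, phi_aa(2)=16; phi_bb(-4)=-6300, phi_bb(1)=300, phi_bb(2)=-180, phi_bb(3)=420.
Saddle points occur where the two diagonal entries have opposite signs: (0, -4), (0, 2), (1, 1), (1, 3), (2, -4), (2, 2). Count: 6.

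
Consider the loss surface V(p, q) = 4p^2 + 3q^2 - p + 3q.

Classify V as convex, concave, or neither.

V is quadratic, so its Hessian is the constant matrix H = [[8, 0], [0, 6]].
det(H) = 48, tr(H) = 14.
det(H) > 0 and tr(H) > 0, so H is positive definite everywhere: convex.

convex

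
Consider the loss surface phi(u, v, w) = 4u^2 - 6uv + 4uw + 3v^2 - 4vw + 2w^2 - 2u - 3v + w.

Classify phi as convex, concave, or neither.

convex

phi is quadratic, so its Hessian is the constant matrix H = [[8, -6, 4], [-6, 6, -4], [4, -4, 4]].
Leading principal minors: 8, 12, 16.
All positive ⇒ H ≻ 0 ⇒ convex.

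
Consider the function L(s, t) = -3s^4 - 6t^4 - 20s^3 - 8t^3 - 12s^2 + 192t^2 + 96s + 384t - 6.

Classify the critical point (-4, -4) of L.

local maximum

The mixed partial ∂²L/∂s∂t is 0, so the Hessian at any point is diag(L_ss, L_tt) = diag(-12(3s^2 + 10s + 2), 24(-3t^2 - 2t + 16)).
At (-4, -4): H = diag(-120, -576).
Both eigenvalues are negative, so H is negative definite: a local maximum.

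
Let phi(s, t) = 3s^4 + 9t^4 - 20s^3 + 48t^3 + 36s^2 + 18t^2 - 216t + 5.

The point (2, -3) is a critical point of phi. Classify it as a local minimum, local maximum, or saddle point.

The mixed partial ∂²phi/∂s∂t is 0, so the Hessian at any point is diag(phi_ss, phi_tt) = diag(12(3s^2 - 10s + 6), 36(3t^2 + 8t + 1)).
At (2, -3): H = diag(-24, 144).
The eigenvalues have opposite signs, so H is indefinite: a saddle point.

saddle point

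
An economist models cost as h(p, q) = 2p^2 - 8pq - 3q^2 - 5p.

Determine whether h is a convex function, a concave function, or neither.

h is quadratic, so its Hessian is the constant matrix H = [[4, -8], [-8, -6]].
det(H) = -88, tr(H) = -2.
det(H) < 0, so H is indefinite: neither convex nor concave.

neither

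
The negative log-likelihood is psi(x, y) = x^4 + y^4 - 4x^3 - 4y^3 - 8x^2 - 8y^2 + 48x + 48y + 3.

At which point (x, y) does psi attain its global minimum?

psi(x,y) separates as P(x) + Q(y) + 3, so its minimum is min P + min Q + 3.
P'(x) = 4(x - 3)(x - 2)(x + 2) vanishes at x ∈ {-2, 2, 3}; Q'(y) = 4(y - 3)(y - 2)(y + 2) vanishes at y ∈ {-2, 2, 3}.
Local minima of P (where P''>0): P(-2)=-80, P(3)=45. Local minima of Q: Q(-2)=-80, Q(3)=45.
So the global minimum of psi is P(-2) + Q(-2) + 3 = -80 − 80 + 3 = -157, attained at (-2, -2).

(-2, -2)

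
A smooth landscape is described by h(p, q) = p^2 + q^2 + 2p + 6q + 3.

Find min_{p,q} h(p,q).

h(p,q) separates as A(p) + B(q) + 3, so its minimum is min A + min B + 3.
A'(p) = 2p + 2 vanishes at p ∈ {-1}; B'(q) = 2q + 6 vanishes at q ∈ {-3}.
Local minima of A (where A''>0): A(-1)=-1. Local minima of B: B(-3)=-9.
So the global minimum of h is A(-1) + B(-3) + 3 = -1 − 9 + 3 = -7, attained at (-1, -3).

-7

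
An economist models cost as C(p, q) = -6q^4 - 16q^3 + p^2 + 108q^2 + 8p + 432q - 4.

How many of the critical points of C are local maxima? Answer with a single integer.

0

C separates as a function of p plus a function of q, so ∇C=0 decouples.
∂C/∂p = 2(p + 4) = 0 at p ∈ {-4}; ∂C/∂q = -24(q - 3)(q + 2)(q + 3) = 0 at q ∈ {-3, -2, 3}.
The Hessian is diagonal: diag(C_pp, C_qq). Second derivatives: C_pp(-4)=2; C_qq(-3)=-144, C_qq(-2)=120, C_qq(3)=-720.
Local maxima occur where both diagonal entries negative: none. Count: 0.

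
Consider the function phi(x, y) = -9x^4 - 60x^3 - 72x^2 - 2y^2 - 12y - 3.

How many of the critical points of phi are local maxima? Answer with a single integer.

phi separates as a function of x plus a function of y, so ∇phi=0 decouples.
∂phi/∂x = -36x(x + 1)(x + 4) = 0 at x ∈ {-4, -1, 0}; ∂phi/∂y = -4(y + 3) = 0 at y ∈ {-3}.
The Hessian is diagonal: diag(phi_xx, phi_yy). Second derivatives: phi_xx(-4)=-432, phi_xx(-1)=108, phi_xx(0)=-144; phi_yy(-3)=-4.
Local maxima occur where both diagonal entries negative: (-4, -3), (0, -3). Count: 2.

2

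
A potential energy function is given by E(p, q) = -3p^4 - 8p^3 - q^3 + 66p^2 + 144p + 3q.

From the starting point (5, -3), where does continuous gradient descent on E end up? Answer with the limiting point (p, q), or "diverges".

E is separable, so gradient descent decouples: p follows -∂E/∂p, q follows -∂E/∂q.
∂E/∂p = -12(p - 3)(p + 1)(p + 4); at p=5 this is -1296, so p increases.
∂E/∂q = -3(q - 1)(q + 1); at q=-3 this is -24, so q increases.
The p-coordinate has no critical point in that direction and runs off to infinity.

diverges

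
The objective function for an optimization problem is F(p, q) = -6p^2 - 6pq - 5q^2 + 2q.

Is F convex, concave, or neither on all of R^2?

concave

F is quadratic, so its Hessian is the constant matrix H = [[-12, -6], [-6, -10]].
det(H) = 84, tr(H) = -22.
det(H) > 0 and tr(H) < 0, so H is negative definite everywhere: concave.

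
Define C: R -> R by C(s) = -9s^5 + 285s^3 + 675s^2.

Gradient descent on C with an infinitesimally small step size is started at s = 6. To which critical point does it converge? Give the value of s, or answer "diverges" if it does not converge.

C'(s) = -45s(s - 5)(s + 2)(s + 3), so C'(6) = -19440.
Gradient descent moves in the -C' direction, i.e. s is increasing.
There is no critical point above s=6, and C' keeps the same sign, so the iterate runs off to +∞.

diverges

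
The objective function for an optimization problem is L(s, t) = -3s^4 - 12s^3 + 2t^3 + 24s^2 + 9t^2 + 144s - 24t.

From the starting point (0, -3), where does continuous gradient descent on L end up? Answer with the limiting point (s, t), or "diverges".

L is separable, so gradient descent decouples: s follows -∂L/∂s, t follows -∂L/∂t.
∂L/∂s = -12(s - 2)(s + 2)(s + 3); at s=0 this is 144, so s decreases.
∂L/∂t = 6(t - 1)(t + 4); at t=-3 this is -24, so t increases.
s converges to its nearest critical value -2 (a local min of the s-part); t converges to 1. The iterate converges to (-2, 1).

(-2, 1)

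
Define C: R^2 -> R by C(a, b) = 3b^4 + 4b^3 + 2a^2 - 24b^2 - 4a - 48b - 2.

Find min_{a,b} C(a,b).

C(a,b) separates as P(a) + Q(b) − 2, so its minimum is min P + min Q − 2.
P'(a) = 4a - 4 vanishes at a ∈ {1}; Q'(b) = 12(b - 2)(b + 1)(b + 2) vanishes at b ∈ {-2, -1, 2}.
Local minima of P (where P''>0): P(1)=-2. Local minima of Q: Q(-2)=16, Q(2)=-112.
So the global minimum of C is P(1) + Q(2) − 2 = -2 − 112 − 2 = -116, attained at (1, 2).

-116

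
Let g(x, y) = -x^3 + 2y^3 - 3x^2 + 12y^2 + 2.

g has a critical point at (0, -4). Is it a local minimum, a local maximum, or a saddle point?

The mixed partial ∂²g/∂x∂y is 0, so the Hessian at any point is diag(g_xx, g_yy) = diag(-6(x + 1), 12(y + 2)).
At (0, -4): H = diag(-6, -24).
Both eigenvalues are negative, so H is negative definite: a local maximum.

local maximum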